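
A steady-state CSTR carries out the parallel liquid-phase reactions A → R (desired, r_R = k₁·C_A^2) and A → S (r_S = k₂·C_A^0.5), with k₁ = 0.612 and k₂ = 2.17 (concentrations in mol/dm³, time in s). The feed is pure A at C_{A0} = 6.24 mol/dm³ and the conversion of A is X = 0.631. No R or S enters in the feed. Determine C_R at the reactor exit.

1.95 mol/dm³

Exit C_A = C_{A0}(1−X) = 6.24×0.369 = 2.303 mol/dm³.
In a CSTR the entire volume is at exit conditions, so r_R = 0.612×2.303^2 = 3.245 and r_S = 2.17×2.303^0.5 = 3.293.
Fraction of consumed A going to R: r_R/(r_R+r_S) = 0.4963.
C_R = 0.4963·C_{A0}·X = 0.4963×6.24×0.631 = 1.95 mol/dm³.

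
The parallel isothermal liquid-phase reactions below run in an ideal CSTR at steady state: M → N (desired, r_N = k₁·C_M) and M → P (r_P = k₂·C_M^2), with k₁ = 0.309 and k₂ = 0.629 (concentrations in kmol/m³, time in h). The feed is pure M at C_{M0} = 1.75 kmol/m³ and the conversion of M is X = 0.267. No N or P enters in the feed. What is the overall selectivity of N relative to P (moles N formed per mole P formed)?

Exit C_M = C_{M0}(1−X) = 1.75×0.733 = 1.283 kmol/m³.
A CSTR operates uniformly at the exit composition, giving r_N = 0.3964 and r_P = 1.035 (each k·C_M^n at C_M = 1.283).
Overall selectivity = C_N/C_P = r_Nτ/(r_Pτ) = r_N/r_P = 0.383.

0.383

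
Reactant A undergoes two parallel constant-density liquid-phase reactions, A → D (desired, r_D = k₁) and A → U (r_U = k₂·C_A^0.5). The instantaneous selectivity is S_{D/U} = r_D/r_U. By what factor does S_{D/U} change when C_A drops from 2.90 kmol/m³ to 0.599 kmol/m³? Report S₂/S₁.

2.20

S_{D/U} = (k₁/k₂)·C_A^-0.5, so S₂/S₁ = (C_{A,2}/C_{A,1})^-0.5.
= (0.599/2.90)^(-0.5) = (0.2066)^(-0.5) = 2.20.
Selectivity toward D rises as C_A falls — low-concentration operation is favoured.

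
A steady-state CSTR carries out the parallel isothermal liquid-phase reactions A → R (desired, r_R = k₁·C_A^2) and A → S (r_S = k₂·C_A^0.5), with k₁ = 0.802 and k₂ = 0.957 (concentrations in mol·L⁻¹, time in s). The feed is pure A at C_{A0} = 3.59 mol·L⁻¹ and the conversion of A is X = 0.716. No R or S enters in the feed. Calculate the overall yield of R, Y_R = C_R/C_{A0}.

0.332

Exit C_A = C_{A0}(1−X) = 3.59×0.284 = 1.020 mol·L⁻¹.
A CSTR operates uniformly at the exit composition, giving r_R = 0.8337 and r_S = 0.9663 (each k·C_A^n at C_A = 1.020).
Fraction of consumed A going to R: r_R/(r_R+r_S) = 0.4632.
C_R = 0.4632·C_{A0}·X = 0.4632×3.59×0.716 = 1.19 mol·L⁻¹; Y_R = C_R/C_{A0} = 0.332.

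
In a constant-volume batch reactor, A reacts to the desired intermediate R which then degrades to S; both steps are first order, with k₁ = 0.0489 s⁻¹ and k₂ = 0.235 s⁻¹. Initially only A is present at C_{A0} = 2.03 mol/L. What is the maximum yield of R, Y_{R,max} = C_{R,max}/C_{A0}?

0.138

Evaluating C_R at t_opt = ln(k₂/k₁)/(k₂−k₁) gives C_{R,max}/C_{A0} = (k₁/k₂)^[k₂/(k₂−k₁)].
= (0.0489/0.235)^(0.235/(0.235−0.0489)) = (0.2081)^(1.263) = 0.1378.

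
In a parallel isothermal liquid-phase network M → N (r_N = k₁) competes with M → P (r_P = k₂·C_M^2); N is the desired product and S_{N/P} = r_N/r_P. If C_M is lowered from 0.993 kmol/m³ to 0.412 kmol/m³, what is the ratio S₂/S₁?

5.81

S_{N/P} = (k₁/k₂)·C_M^-2, so S₂/S₁ = (C_{M,2}/C_{M,1})^-2.
= (0.412/0.993)^(-2) = (0.4149)^(-2) = 5.81.
Selectivity toward N rises as C_M falls — low-concentration operation is favoured.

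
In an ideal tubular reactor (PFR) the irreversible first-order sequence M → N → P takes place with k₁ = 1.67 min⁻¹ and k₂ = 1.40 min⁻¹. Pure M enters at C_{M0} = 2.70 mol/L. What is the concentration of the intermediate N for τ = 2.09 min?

Solving the coupled first-order balances gives C_N(τ) = [k₁/(k₂−k₁)]·C_{M0}·(e^(−k₁τ) − e^(−k₂τ)).
e^(−k₁τ) = e^(−1.67×2.09) = e^(−3.490) = 0.03049; e^(−k₂τ) = e^(−2.926) = 0.05361.
C_N = 1.67×2.70/(1.40−1.67) × (0.03049−0.05361) = (-16.70)×(-0.02312) = 0.3861 mol/L.

0.386 mol/L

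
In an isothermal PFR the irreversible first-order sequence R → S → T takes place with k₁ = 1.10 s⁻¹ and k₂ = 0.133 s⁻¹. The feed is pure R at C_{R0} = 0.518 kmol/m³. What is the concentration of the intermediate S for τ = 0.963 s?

0.314 kmol/m³

For first-order series with pure R initially, C_S(τ) = k₁C_{R0}/(k₂−k₁)·(e^(−k₁τ) − e^(−k₂τ)).
e^(−k₁τ) = e^(−1.10×0.963) = e^(−1.059) = 0.3467; e^(−k₂τ) = e^(−0.1281) = 0.8798.
C_S = 1.10×0.518/(0.133−1.10) × (0.3467−0.8798) = (-0.5892)×(-0.5331) = 0.3141 kmol/m³.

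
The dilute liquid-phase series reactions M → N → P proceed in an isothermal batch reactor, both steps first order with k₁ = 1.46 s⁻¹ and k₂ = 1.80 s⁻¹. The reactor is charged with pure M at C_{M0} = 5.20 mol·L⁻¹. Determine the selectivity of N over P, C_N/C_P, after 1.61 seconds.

Solving the coupled first-order balances gives C_N(t) = [k₁/(k₂−k₁)]·C_{M0}·(e^(−k₁t) − e^(−k₂t)).
e^(−k₁t) = e^(−1.46×1.61) = e^(−2.351) = 0.09531; e^(−k₂t) = e^(−2.898) = 0.05513.
C_N = 1.46×5.20/(1.80−1.46) × (0.09531−0.05513) = 22.33×0.04018 = 0.8972 mol·L⁻¹.
C_M = C_{M0}e^(−k₁t) = 0.4956 mol·L⁻¹, so C_P = C_{M0}−C_M−C_N = 3.807 mol·L⁻¹; C_N/C_P = 0.236.

0.236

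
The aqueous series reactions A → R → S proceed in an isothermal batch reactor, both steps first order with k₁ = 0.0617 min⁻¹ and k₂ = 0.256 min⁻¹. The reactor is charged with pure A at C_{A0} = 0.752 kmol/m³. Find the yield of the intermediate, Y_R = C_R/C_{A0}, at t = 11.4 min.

For first-order series with pure A initially, C_R(t) = k₁C_{A0}/(k₂−k₁)·(e^(−k₁t) − e^(−k₂t)).
e^(−k₁t) = e^(−0.0617×11.4) = e^(−0.7034) = 0.4949; e^(−k₂t) = e^(−2.918) = 0.05402.
C_R = 0.0617×0.752/(0.256−0.0617) × (0.4949−0.05402) = 0.2388×0.4409 = 0.1053 kmol/m³.
Y_R = C_R/C_{A0} = 0.1053/0.752 = 0.140.

0.140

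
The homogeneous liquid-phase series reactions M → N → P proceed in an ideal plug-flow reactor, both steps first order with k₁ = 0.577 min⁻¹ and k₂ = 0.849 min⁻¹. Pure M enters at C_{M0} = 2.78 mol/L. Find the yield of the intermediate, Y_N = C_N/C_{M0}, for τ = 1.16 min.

Solving the coupled first-order balances gives C_N(τ) = [k₁/(k₂−k₁)]·C_{M0}·(e^(−k₁τ) − e^(−k₂τ)).
e^(−k₁τ) = e^(−0.577×1.16) = e^(−0.6693) = 0.5121; e^(−k₂τ) = e^(−0.9848) = 0.3735.
C_N = 0.577×2.78/(0.849−0.577) × (0.5121−0.3735) = 5.897×0.1386 = 0.8171 mol/L.
Y_N = C_N/C_{M0} = 0.8171/2.78 = 0.294.

0.294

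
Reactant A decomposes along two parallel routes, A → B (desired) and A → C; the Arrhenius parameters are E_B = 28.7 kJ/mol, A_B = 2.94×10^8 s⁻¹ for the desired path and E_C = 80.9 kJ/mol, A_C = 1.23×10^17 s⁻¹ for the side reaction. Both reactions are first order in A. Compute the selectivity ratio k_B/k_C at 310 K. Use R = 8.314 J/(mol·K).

With equal orders, S_{B/C} = k_B/k_C = (A_B/A_C)·exp[(E_C−E_B)/(RT)].
(E_C−E_B)/(RT) = (80.9−28.7)×10³/(8.314×310) = 52200/2577 = 20.25.
k_B/k_C = (2.94×10^8/1.23×10^17)·exp(20.25) = 2.390×10^-9 × 6.251×10^8 = 1.49.
Since E_B < E_C, lowering the temperature improves selectivity toward B.

1.49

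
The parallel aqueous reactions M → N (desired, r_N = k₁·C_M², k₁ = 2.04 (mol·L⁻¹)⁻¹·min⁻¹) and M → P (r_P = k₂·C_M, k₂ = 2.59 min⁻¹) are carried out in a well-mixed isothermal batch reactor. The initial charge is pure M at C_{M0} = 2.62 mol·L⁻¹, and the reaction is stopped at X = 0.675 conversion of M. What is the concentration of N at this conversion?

C_M = C_{M0}(1−X) = 0.8515 mol·L⁻¹.
Along a PFR/batch, dC_P/dC_M = −r_P/(r_N+r_P) = −k₂/(k₂+k₁·C_M).
Integrating from C_{M0} to C_M: C_P = (2.59/2.04)·ln[(2.59+2.04·2.62)/(2.59+2.04·0.851)] = 1.270·ln(7.935/4.327) = 0.7699 mol·L⁻¹.
Then C_N = (C_{M0}−C_M) − C_P = 1.769 − 0.7699 = 0.9986 mol·L⁻¹.

0.999 mol·L⁻¹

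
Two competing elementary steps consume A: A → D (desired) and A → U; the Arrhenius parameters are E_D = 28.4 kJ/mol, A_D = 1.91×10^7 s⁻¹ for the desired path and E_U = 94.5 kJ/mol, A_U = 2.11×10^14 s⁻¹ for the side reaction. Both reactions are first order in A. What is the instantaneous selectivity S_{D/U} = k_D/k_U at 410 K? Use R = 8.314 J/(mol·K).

23.9

k_D/k_U = (A_D/A_U)·exp[−(E_D−E_U)/(RT)] = (A_D/A_U)·exp[(E_U−E_D)/(RT)].
(E_U−E_D)/(RT) = (94.5−28.4)×10³/(8.314×410) = 66100/3409 = 19.39.
k_D/k_U = (1.91×10^7/2.11×10^14)·exp(19.39) = 9.052×10^-8 × 2.640×10^8 = 23.9.
Since E_D < E_U, lowering the temperature improves selectivity toward D.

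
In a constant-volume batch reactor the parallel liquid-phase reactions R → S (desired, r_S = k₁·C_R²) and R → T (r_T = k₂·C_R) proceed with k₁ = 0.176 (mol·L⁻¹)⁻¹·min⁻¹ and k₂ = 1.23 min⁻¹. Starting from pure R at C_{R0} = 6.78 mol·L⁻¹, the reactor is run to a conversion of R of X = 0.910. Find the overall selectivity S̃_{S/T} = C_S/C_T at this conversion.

0.485

C_R = C_{R0}(1−X) = 0.6102 mol·L⁻¹.
Along a PFR/batch, dC_T/dC_R = −r_T/(r_S+r_T) = −k₂/(k₂+k₁·C_R).
Integrating from C_{R0} to C_R: C_T = (1.23/0.176)·ln[(1.23+0.176·6.78)/(1.23+0.176·0.610)] = 6.989·ln(2.423/1.337) = 4.154 mol·L⁻¹.
Then C_S = (C_{R0}−C_R) − C_T = 6.170 − 4.154 = 2.016 mol·L⁻¹.
S̃_{S/T} = C_S/C_T = 2.016/4.154 = 0.485.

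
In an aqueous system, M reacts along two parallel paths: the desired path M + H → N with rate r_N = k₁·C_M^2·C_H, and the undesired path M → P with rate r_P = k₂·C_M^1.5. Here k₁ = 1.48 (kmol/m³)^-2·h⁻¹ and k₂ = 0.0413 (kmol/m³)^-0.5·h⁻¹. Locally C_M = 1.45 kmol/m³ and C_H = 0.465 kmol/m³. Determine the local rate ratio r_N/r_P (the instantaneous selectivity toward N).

20.1

S_{N/P} = r_N/r_P = (k₁·C_M^2·C_H)/(k₂·C_M^1.5) = (k₁/k₂)·C_M^0.5·C_H.
= (1.48×1.450^2×0.4650) / (0.0413×1.450^1.5) = 1.447/0.07211 = 20.1.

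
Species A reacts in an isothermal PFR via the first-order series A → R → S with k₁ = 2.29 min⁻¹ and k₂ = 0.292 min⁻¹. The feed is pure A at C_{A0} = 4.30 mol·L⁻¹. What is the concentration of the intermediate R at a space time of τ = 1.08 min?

For first-order series with pure A initially, C_R(τ) = k₁C_{A0}/(k₂−k₁)·(e^(−k₁τ) − e^(−k₂τ)).
e^(−k₁τ) = e^(−2.29×1.08) = e^(−2.473) = 0.08431; e^(−k₂τ) = e^(−0.3154) = 0.7295.
C_R = 2.29×4.30/(0.292−2.29) × (0.08431−0.7295) = (-4.928)×(-0.6452) = 3.180 mol·L⁻¹.

3.18 mol·L⁻¹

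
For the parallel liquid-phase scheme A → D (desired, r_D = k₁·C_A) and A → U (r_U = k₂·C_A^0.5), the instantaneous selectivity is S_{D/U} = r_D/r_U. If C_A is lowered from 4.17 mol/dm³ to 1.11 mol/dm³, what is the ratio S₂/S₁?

0.516

S_{D/U} = (k₁/k₂)·C_A^0.5, so S₂/S₁ = (C_{A,2}/C_{A,1})^0.5.
= (1.11/4.17)^0.5 = (0.2662)^0.5 = 0.516.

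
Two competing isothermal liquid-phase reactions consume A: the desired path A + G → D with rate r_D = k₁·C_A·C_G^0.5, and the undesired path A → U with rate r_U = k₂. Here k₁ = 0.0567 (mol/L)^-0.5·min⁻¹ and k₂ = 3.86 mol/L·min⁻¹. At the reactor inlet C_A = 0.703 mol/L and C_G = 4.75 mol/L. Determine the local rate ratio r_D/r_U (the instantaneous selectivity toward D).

S_{D/U} = r_D/r_U = (k₁·C_A·C_G^0.5)/(k₂) = (k₁/k₂)·C_A·C_G^0.5.
= (0.0567×0.7030×4.750^0.5) / (3.86) = 0.08687/3.860 = 0.0225.
Since the desired path is higher order in A, keeping C_A high (PFR or concentrated feed) favours D.

0.0225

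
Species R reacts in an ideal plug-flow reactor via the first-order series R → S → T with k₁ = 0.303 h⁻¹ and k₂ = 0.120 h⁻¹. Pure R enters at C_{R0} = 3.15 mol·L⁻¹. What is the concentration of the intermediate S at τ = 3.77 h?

Solving the coupled first-order balances gives C_S(τ) = [k₁/(k₂−k₁)]·C_{R0}·(e^(−k₁τ) − e^(−k₂τ)).
e^(−k₁τ) = e^(−0.303×3.77) = e^(−1.142) = 0.3191; e^(−k₂τ) = e^(−0.4524) = 0.6361.
C_S = 0.303×3.15/(0.120−0.303) × (0.3191−0.6361) = (-5.216)×(-0.3170) = 1.653 mol·L⁻¹.

1.65 mol·L⁻¹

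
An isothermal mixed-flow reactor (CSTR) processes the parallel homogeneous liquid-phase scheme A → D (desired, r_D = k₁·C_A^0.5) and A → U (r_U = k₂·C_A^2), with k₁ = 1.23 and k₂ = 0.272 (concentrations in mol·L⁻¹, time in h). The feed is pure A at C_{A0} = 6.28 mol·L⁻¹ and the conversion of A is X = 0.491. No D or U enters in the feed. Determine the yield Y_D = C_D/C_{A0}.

Exit C_A = C_{A0}(1−X) = 6.28×0.509 = 3.197 mol·L⁻¹.
Rates in a CSTR are evaluated at the outlet concentration: r_D = 1.23×3.197^0.5 = 2.199, r_U = 0.272×3.197^2 = 2.779.
Fraction of consumed A going to D: r_D/(r_D+r_U) = 0.4417.
C_D = 0.4417·C_{A0}·X = 0.4417×6.28×0.491 = 1.36 mol·L⁻¹; Y_D = C_D/C_{A0} = 0.217.

0.217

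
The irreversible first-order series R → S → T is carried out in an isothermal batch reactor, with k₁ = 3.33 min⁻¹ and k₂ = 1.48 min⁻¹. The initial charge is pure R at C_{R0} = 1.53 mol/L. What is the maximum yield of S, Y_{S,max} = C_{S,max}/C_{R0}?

0.523

At the optimum, C_{S,max}/C_{R0} = (k₁/k₂)^[k₂/(k₂−k₁)].
= (3.33/1.48)^(1.48/(1.48−3.33)) = (2.250)^(-0.8000) = 0.5227.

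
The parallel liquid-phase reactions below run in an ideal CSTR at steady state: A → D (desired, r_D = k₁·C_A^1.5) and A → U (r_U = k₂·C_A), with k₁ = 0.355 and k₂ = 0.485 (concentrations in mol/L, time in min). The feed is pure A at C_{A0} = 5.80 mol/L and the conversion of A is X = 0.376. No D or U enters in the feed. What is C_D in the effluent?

Exit C_A = C_{A0}(1−X) = 5.80×0.624 = 3.619 mol/L.
A CSTR operates uniformly at the exit composition, giving r_D = 2.444 and r_U = 1.755 (each k·C_A^n at C_A = 3.619).
Fraction of consumed A going to D: r_D/(r_D+r_U) = 0.5820.
C_D = 0.5820·C_{A0}·X = 0.5820×5.80×0.376 = 1.27 mol/L.

1.27 mol/L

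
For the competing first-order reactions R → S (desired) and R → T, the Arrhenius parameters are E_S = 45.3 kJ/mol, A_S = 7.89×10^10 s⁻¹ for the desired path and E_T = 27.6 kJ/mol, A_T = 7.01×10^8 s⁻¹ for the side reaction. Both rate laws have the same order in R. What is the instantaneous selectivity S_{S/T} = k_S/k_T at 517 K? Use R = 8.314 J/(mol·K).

k_S/k_T = (A_S/A_T)·exp[−(E_S−E_T)/(RT)] = (A_S/A_T)·exp[(E_T−E_S)/(RT)].
(E_T−E_S)/(RT) = (27.6−45.3)×10³/(8.314×517) = -17700/4298 = -4.118.
k_S/k_T = (7.89×10^10/7.01×10^8)·exp(-4.118) = 112.6 × 0.01628 = 1.83.
Since E_S > E_T, raising the temperature improves selectivity toward S.

1.83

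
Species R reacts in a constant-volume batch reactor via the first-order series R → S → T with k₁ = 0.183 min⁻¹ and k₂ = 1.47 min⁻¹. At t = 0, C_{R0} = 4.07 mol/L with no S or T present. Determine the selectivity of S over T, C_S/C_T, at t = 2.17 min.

0.377

Solving the coupled first-order balances gives C_S(t) = [k₁/(k₂−k₁)]·C_{R0}·(e^(−k₁t) − e^(−k₂t)).
e^(−k₁t) = e^(−0.183×2.17) = e^(−0.3971) = 0.6723; e^(−k₂t) = e^(−3.190) = 0.04118.
C_S = 0.183×4.07/(1.47−0.183) × (0.6723−0.04118) = 0.5787×0.6311 = 0.3652 mol/L.
C_R = C_{R0}e^(−k₁t) = 2.736 mol/L, so C_T = C_{R0}−C_R−C_S = 0.9687 mol/L; C_S/C_T = 0.377.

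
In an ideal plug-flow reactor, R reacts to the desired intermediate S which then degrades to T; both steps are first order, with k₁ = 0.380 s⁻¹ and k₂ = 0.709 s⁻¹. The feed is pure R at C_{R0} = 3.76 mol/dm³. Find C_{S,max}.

For a first-order series the maximum intermediate yield is C_{S,max}/C_{R0} = (k₁/k₂)^[k₂/(k₂−k₁)].
= (0.380/0.709)^(0.709/(0.709−0.380)) = (0.5360)^(2.155) = 0.2608.
C_{S,max} = 0.2608×3.76 = 0.981 mol/dm³.

0.981 mol/dm³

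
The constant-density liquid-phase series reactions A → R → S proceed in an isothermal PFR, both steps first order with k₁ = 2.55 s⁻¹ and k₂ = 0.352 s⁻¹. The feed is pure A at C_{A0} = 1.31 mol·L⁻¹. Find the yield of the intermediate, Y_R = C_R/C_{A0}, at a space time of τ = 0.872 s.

Solving the coupled first-order balances gives C_R(τ) = [k₁/(k₂−k₁)]·C_{A0}·(e^(−k₁τ) − e^(−k₂τ)).
e^(−k₁τ) = e^(−2.55×0.872) = e^(−2.224) = 0.1082; e^(−k₂τ) = e^(−0.3069) = 0.7357.
C_R = 2.55×1.31/(0.352−2.55) × (0.1082−0.7357) = (-1.520)×(-0.6275) = 0.9536 mol·L⁻¹.
Y_R = C_R/C_{A0} = 0.9536/1.31 = 0.728.

0.728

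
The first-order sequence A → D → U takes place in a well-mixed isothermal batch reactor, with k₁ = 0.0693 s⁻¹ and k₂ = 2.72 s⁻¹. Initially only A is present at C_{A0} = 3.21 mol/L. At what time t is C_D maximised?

1.38 s

For first-order series the maximum of C_D occurs at t_opt = ln(k₂/k₁)/(k₂−k₁).
= ln(2.72/0.0693)/(2.72−0.0693) = ln(39.25)/2.651 = 3.670/2.651 = 1.38 s.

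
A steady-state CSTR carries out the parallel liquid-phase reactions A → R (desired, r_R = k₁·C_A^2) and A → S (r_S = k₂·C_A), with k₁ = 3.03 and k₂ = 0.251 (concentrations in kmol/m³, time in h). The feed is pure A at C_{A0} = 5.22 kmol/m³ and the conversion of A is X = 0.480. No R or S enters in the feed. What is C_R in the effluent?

2.43 kmol/m³

Exit C_A = C_{A0}(1−X) = 5.22×0.520 = 2.714 kmol/m³.
A CSTR operates uniformly at the exit composition, giving r_R = 22.32 and r_S = 0.6813 (each k·C_A^n at C_A = 2.714).
Fraction of consumed A going to R: r_R/(r_R+r_S) = 0.9704.
C_R = 0.9704·C_{A0}·X = 0.9704×5.22×0.480 = 2.43 kmol/m³.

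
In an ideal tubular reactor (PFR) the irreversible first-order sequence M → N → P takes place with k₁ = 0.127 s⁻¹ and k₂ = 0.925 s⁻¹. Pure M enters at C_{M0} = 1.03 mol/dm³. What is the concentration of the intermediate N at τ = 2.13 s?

0.102 mol/dm³

The intermediate concentration in a first-order A→B→C sequence is C_N = k₁C_{M0}(e^(−k₁τ) − e^(−k₂τ))/(k₂−k₁).
e^(−k₁τ) = e^(−0.127×2.13) = e^(−0.2705) = 0.7630; e^(−k₂τ) = e^(−1.970) = 0.1394.
C_N = 0.127×1.03/(0.925−0.127) × (0.7630−0.1394) = 0.1639×0.6236 = 0.1022 mol/dm³.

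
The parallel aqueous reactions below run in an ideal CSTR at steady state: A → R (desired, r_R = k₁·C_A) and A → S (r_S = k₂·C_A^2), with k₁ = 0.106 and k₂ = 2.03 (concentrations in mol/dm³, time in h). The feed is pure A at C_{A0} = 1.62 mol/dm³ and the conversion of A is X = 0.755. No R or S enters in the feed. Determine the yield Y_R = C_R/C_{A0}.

Exit C_A = C_{A0}(1−X) = 1.62×0.245 = 0.3969 mol/dm³.
Rates in a CSTR are evaluated at the outlet concentration: r_R = 0.106×0.3969 = 0.04207, r_S = 2.03×0.3969^2 = 0.3198.
Fraction of consumed A going to R: r_R/(r_R+r_S) = 0.1163.
C_R = 0.1163·C_{A0}·X = 0.1163×1.62×0.755 = 0.142 mol/dm³; Y_R = C_R/C_{A0} = 0.0878.

0.0878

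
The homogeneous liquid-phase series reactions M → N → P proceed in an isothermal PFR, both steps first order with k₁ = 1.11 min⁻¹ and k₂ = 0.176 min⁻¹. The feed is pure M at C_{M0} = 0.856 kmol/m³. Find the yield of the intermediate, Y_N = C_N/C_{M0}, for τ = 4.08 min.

For first-order series with pure M initially, C_N(τ) = k₁C_{M0}/(k₂−k₁)·(e^(−k₁τ) − e^(−k₂τ)).
e^(−k₁τ) = e^(−1.11×4.08) = e^(−4.529) = 0.01079; e^(−k₂τ) = e^(−0.7181) = 0.4877.
C_N = 1.11×0.856/(0.176−1.11) × (0.01079−0.4877) = (-1.017)×(-0.4769) = 0.4851 kmol/m³.
Y_N = C_N/C_{M0} = 0.4851/0.856 = 0.567.

0.567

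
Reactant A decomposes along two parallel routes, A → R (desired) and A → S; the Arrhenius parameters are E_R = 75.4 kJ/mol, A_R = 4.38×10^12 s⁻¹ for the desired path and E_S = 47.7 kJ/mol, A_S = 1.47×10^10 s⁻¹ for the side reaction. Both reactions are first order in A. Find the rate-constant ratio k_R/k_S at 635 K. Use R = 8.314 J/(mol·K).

Since both paths have the same order in A, the concentration cancels and S_{R/S} = k_R/k_S = (A_R/A_S)·exp[(E_S−E_R)/(RT)].
(E_S−E_R)/(RT) = (47.7−75.4)×10³/(8.314×635) = -27700/5279 = -5.247.
k_R/k_S = (4.38×10^12/1.47×10^10)·exp(-5.247) = 298.0 × 0.005264 = 1.57.
Since E_R > E_S, raising the temperature improves selectivity toward R.

1.57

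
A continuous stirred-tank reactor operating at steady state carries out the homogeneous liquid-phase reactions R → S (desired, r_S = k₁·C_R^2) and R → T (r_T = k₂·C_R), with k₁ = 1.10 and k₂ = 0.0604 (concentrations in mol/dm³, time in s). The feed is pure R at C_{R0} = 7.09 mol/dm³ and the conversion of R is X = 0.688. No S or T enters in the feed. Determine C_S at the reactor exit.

Exit C_R = C_{R0}(1−X) = 7.09×0.312 = 2.212 mol/dm³.
Rates in a CSTR are evaluated at the outlet concentration: r_S = 1.10×2.212^2 = 5.383, r_T = 0.0604×2.212 = 0.1336.
Fraction of consumed R going to S: r_S/(r_S+r_T) = 0.9758.
C_S = 0.9758·C_{R0}·X = 0.9758×7.09×0.688 = 4.76 mol/dm³.

4.76 mol/dm³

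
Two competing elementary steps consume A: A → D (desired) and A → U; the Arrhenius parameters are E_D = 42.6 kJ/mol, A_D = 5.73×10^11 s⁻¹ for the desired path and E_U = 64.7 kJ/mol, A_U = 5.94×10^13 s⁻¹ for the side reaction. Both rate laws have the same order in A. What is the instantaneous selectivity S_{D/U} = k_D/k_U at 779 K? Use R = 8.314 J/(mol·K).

With equal orders, S_{D/U} = k_D/k_U = (A_D/A_U)·exp[(E_U−E_D)/(RT)].
(E_U−E_D)/(RT) = (64.7−42.6)×10³/(8.314×779) = 22100/6477 = 3.412.
k_D/k_U = (5.73×10^11/5.94×10^13)·exp(3.412) = 0.009646 × 30.33 = 0.293.

0.293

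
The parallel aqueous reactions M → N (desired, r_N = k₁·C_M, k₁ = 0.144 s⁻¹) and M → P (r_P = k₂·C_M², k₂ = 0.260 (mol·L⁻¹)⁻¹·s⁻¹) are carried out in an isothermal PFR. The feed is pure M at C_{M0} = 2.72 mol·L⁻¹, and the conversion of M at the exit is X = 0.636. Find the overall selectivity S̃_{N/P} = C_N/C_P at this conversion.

0.317

C_M = C_{M0}(1−X) = 0.9901 mol·L⁻¹.
Along a PFR/batch, dC_N/dC_M = −r_N/(r_N+r_P) = −k₁/(k₁+k₂·C_M).
Integrating from C_{M0} to C_M: C_N = (0.144/0.260)·ln[(0.144+0.260·2.72)/(0.144+0.260·0.990)] = 0.5538·ln(0.8512/0.4014) = 0.4163 mol·L⁻¹.
C_P = (C_{M0}−C_M)−C_N = 1.314 mol·L⁻¹; S̃_{N/P} = 0.4163/1.314 = 0.317.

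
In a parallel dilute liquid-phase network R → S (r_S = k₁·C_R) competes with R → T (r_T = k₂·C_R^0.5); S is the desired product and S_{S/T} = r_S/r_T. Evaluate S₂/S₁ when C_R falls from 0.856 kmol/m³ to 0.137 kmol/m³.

0.400

S_{S/T} = (k₁/k₂)·C_R^0.5, so S₂/S₁ = (C_{R,2}/C_{R,1})^0.5.
= (0.137/0.856)^0.5 = (0.1600)^0.5 = 0.400.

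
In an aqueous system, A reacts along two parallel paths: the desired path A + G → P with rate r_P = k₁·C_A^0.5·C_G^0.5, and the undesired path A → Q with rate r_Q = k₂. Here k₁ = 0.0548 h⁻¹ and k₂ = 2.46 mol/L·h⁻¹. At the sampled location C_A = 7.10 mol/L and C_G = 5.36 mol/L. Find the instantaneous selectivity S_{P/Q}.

S_{P/Q} = r_P/r_Q = (k₁·C_A^0.5·C_G^0.5)/(k₂) = (k₁/k₂)·C_A^0.5·C_G^0.5.
= (0.0548×7.100^0.5×5.360^0.5) / (2.46) = 0.3381/2.460 = 0.137.
Since the desired path is higher order in A, keeping C_A high (PFR or concentrated feed) favours P.

0.137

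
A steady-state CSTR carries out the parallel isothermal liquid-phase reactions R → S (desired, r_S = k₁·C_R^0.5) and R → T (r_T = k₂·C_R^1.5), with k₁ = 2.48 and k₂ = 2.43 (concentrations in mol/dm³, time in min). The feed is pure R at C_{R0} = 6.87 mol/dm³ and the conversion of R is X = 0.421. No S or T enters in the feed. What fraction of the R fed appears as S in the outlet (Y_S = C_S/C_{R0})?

0.0860

Exit C_R = C_{R0}(1−X) = 6.87×0.579 = 3.978 mol/dm³.
In a CSTR the entire volume is at exit conditions, so r_S = 2.48×3.978^0.5 = 4.946 and r_T = 2.43×3.978^1.5 = 19.28.
Fraction of consumed R going to S: r_S/(r_S+r_T) = 0.2042.
C_S = 0.2042·C_{R0}·X = 0.2042×6.87×0.421 = 0.591 mol/dm³; Y_S = C_S/C_{R0} = 0.0860.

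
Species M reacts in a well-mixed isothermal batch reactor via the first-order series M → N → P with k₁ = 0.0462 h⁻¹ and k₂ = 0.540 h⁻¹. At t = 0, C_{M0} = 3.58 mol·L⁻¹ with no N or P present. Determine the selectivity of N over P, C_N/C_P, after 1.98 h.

1.56

Solving the coupled first-order balances gives C_N(t) = [k₁/(k₂−k₁)]·C_{M0}·(e^(−k₁t) − e^(−k₂t)).
e^(−k₁t) = e^(−0.0462×1.98) = e^(−0.09148) = 0.9126; e^(−k₂t) = e^(−1.069) = 0.3433.
C_N = 0.0462×3.58/(0.540−0.0462) × (0.9126−0.3433) = 0.3349×0.5693 = 0.1907 mol·L⁻¹.
C_M = C_{M0}e^(−k₁t) = 3.267 mol·L⁻¹, so C_P = C_{M0}−C_M−C_N = 0.1223 mol·L⁻¹; C_N/C_P = 1.56.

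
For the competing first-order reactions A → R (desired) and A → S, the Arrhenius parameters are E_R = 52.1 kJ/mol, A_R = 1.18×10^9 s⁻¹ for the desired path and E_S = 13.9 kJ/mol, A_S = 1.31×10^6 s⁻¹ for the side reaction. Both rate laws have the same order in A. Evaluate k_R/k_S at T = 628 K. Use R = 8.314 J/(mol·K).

k_R/k_S = (A_R/A_S)·exp[−(E_R−E_S)/(RT)] = (A_R/A_S)·exp[(E_S−E_R)/(RT)].
(E_S−E_R)/(RT) = (13.9−52.1)×10³/(8.314×628) = -38200/5221 = -7.316.
k_R/k_S = (1.18×10^9/1.31×10^6)·exp(-7.316) = 900.8 × 6.646×10^-4 = 0.599.
Since E_R > E_S, raising the temperature improves selectivity toward R.

0.599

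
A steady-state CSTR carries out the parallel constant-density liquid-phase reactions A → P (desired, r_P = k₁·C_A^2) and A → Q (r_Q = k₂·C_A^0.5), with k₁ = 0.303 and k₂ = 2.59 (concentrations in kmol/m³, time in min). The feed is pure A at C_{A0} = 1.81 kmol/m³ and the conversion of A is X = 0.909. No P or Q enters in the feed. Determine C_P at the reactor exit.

0.0128 kmol/m³

Exit C_A = C_{A0}(1−X) = 1.81×0.0910 = 0.1647 kmol/m³.
In a CSTR the entire volume is at exit conditions, so r_P = 0.303×0.1647^2 = 0.008220 and r_Q = 2.59×0.1647^0.5 = 1.051.
Fraction of consumed A going to P: r_P/(r_P+r_Q) = 0.007760.
C_P = 0.007760·C_{A0}·X = 0.007760×1.81×0.909 = 0.0128 kmol/m³.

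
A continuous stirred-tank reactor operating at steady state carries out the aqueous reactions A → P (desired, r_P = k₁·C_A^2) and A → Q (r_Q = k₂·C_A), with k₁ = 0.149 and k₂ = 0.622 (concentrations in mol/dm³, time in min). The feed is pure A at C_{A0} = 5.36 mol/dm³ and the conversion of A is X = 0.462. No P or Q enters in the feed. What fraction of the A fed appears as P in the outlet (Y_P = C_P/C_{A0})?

Exit C_A = C_{A0}(1−X) = 5.36×0.538 = 2.884 mol/dm³.
In a CSTR the entire volume is at exit conditions, so r_P = 0.149×2.884^2 = 1.239 and r_Q = 0.622×2.884 = 1.794.
Fraction of consumed A going to P: r_P/(r_P+r_Q) = 0.4086.
C_P = 0.4086·C_{A0}·X = 0.4086×5.36×0.462 = 1.01 mol/dm³; Y_P = C_P/C_{A0} = 0.189.

0.189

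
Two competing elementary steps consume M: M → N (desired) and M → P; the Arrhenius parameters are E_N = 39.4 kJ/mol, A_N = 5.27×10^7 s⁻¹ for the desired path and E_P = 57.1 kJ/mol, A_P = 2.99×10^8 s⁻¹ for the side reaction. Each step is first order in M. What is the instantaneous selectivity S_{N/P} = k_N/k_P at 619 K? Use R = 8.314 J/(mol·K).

Since both paths have the same order in M, the concentration cancels and S_{N/P} = k_N/k_P = (A_N/A_P)·exp[(E_P−E_N)/(RT)].
(E_P−E_N)/(RT) = (57.1−39.4)×10³/(8.314×619) = 17700/5146 = 3.439.
k_N/k_P = (5.27×10^7/2.99×10^8)·exp(3.439) = 0.1763 × 31.17 = 5.49.
Since E_N < E_P, lowering the temperature improves selectivity toward N.

5.49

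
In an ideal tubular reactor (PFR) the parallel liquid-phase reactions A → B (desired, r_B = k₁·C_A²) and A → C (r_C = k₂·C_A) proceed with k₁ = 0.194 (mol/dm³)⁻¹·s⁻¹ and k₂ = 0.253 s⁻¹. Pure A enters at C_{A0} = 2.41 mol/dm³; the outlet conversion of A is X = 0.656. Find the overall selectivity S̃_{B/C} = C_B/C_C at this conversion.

C_A = C_{A0}(1−X) = 0.8290 mol/dm³.
Along a PFR/batch, dC_C/dC_A = −r_C/(r_B+r_C) = −k₂/(k₂+k₁·C_A).
Integrating from C_{A0} to C_A: C_C = (0.253/0.194)·ln[(0.253+0.194·2.41)/(0.253+0.194·0.829)] = 1.304·ln(0.7205/0.4138) = 0.7232 mol/dm³.
Then C_B = (C_{A0}−C_A) − C_C = 1.581 − 0.7232 = 0.8578 mol/dm³.
S̃_{B/C} = C_B/C_C = 0.8578/0.7232 = 1.19.

1.19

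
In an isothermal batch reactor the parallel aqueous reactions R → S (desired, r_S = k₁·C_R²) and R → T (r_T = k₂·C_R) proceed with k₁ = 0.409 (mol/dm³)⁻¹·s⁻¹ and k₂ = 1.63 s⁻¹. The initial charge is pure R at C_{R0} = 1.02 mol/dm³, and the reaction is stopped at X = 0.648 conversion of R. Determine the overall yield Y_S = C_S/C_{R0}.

C_R = C_{R0}(1−X) = 0.3590 mol/dm³.
Along a PFR/batch, dC_T/dC_R = −r_T/(r_S+r_T) = −k₂/(k₂+k₁·C_R).
Integrating from C_{R0} to C_R: C_T = (1.63/0.409)·ln[(1.63+0.409·1.02)/(1.63+0.409·0.359)] = 3.985·ln(2.047/1.777) = 0.5644 mol/dm³.
Then C_S = (C_{R0}−C_R) − C_T = 0.6610 − 0.5644 = 0.09655 mol/dm³.
Y_S = C_S/C_{R0} = 0.09655/1.02 = 0.0947.

0.0947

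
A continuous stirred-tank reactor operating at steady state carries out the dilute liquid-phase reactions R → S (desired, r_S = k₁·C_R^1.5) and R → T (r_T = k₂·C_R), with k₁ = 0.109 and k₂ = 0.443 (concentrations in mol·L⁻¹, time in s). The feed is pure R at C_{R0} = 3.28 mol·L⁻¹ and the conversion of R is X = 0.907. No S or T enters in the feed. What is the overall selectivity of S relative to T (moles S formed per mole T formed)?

Exit C_R = C_{R0}(1−X) = 3.28×0.0930 = 0.3050 mol·L⁻¹.
A CSTR operates uniformly at the exit composition, giving r_S = 0.01836 and r_T = 0.1351 (each k·C_R^n at C_R = 0.3050).
Overall selectivity = C_S/C_T = r_Sτ/(r_Tτ) = r_S/r_T = 0.136.

0.136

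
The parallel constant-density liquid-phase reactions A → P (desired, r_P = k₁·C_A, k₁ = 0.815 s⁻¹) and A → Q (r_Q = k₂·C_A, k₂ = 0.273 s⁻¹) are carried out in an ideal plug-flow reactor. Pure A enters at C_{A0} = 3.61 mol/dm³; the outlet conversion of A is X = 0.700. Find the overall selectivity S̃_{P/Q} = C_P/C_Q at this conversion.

C_A = C_{A0}(1−X) = 1.083 mol/dm³.
Both paths are first order in A, so the instantaneous fraction to P is constant: dC_P/d(−C_A) = k₁/(k₁+k₂) = 0.7491.
C_P = 0.7491·(C_{A0}−C_A) = 0.7491×2.527 = 1.89 mol/dm³.
C_Q = (C_{A0}−C_A)−C_P = 0.6341 mol/dm³; S̃_{P/Q} = 1.893/0.6341 = 2.99.

2.99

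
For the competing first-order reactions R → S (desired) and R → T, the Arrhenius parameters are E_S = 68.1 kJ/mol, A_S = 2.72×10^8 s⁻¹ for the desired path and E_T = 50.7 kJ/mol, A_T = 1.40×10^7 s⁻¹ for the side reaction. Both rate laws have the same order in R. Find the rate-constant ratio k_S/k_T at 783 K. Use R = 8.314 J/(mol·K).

Since both paths have the same order in R, the concentration cancels and S_{S/T} = k_S/k_T = (A_S/A_T)·exp[(E_T−E_S)/(RT)].
(E_T−E_S)/(RT) = (50.7−68.1)×10³/(8.314×783) = -17400/6510 = -2.673.
k_S/k_T = (2.72×10^8/1.40×10^7)·exp(-2.673) = 19.43 × 0.06905 = 1.34.

1.34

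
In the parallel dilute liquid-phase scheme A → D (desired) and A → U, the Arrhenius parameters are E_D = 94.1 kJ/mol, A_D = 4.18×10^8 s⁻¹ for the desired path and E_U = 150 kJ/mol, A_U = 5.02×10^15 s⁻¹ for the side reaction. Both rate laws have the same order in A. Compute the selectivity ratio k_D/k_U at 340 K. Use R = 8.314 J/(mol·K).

32.3

Since both paths have the same order in A, the concentration cancels and S_{D/U} = k_D/k_U = (A_D/A_U)·exp[(E_U−E_D)/(RT)].
(E_U−E_D)/(RT) = (150−94.1)×10³/(8.314×340) = 55900/2827 = 19.78.
k_D/k_U = (4.18×10^8/5.02×10^15)·exp(19.78) = 8.327×10^-8 × 3.875×10^8 = 32.3.
Since E_D < E_U, lowering the temperature improves selectivity toward D.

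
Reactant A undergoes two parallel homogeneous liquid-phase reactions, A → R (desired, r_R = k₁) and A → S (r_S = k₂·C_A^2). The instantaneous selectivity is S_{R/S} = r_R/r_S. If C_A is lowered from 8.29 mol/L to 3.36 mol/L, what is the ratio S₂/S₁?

6.09

S_{R/S} = (k₁/k₂)·C_A^-2, so S₂/S₁ = (C_{A,2}/C_{A,1})^-2.
= (3.36/8.29)^(-2) = (0.4053)^(-2) = 6.09.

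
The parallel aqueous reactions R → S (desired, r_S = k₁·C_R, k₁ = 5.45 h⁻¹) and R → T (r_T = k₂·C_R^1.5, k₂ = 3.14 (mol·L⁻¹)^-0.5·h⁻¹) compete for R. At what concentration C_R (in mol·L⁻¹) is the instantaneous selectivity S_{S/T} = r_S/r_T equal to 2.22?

0.611 mol·L⁻¹

S_{S/T} = (k₁/k₂)·C_R^-0.5 ⇒ C_R = (S·k₂/k₁)^(-2).
= (2.22×3.14/5.45)^(-2) = (1.279)^(-2) = 0.611 mol·L⁻¹.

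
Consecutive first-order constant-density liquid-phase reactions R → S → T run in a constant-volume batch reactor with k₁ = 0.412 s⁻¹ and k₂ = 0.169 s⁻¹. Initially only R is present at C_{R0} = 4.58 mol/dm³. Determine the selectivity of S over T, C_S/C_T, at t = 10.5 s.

The intermediate concentration in a first-order A→B→C sequence is C_S = k₁C_{R0}(e^(−k₁t) − e^(−k₂t))/(k₂−k₁).
e^(−k₁t) = e^(−0.412×10.5) = e^(−4.326) = 0.01322; e^(−k₂t) = e^(−1.775) = 0.1696.
C_S = 0.412×4.58/(0.169−0.412) × (0.01322−0.1696) = (-7.765)×(-0.1563) = 1.214 mol/dm³.
C_R = C_{R0}e^(−k₁t) = 0.06055 mol/dm³, so C_T = C_{R0}−C_R−C_S = 3.305 mol/dm³; C_S/C_T = 0.367.

0.367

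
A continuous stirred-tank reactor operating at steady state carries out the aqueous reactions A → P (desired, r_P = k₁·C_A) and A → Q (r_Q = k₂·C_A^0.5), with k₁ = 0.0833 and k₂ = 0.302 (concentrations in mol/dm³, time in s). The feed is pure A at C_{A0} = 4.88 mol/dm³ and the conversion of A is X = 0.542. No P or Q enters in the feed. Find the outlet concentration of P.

Exit C_A = C_{A0}(1−X) = 4.88×0.458 = 2.235 mol/dm³.
In a CSTR the entire volume is at exit conditions, so r_P = 0.0833×2.235 = 0.1862 and r_Q = 0.302×2.235^0.5 = 0.4515.
Fraction of consumed A going to P: r_P/(r_P+r_Q) = 0.2920.
C_P = 0.2920·C_{A0}·X = 0.2920×4.88×0.542 = 0.772 mol/dm³.

0.772 mol/dm³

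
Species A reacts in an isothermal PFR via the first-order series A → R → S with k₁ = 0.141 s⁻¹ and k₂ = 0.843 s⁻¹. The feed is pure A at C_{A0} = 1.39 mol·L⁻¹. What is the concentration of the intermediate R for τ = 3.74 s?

For first-order series with pure A initially, C_R(τ) = k₁C_{A0}/(k₂−k₁)·(e^(−k₁τ) − e^(−k₂τ)).
e^(−k₁τ) = e^(−0.141×3.74) = e^(−0.5273) = 0.5902; e^(−k₂τ) = e^(−3.153) = 0.04273.
C_R = 0.141×1.39/(0.843−0.141) × (0.5902−0.04273) = 0.2792×0.5474 = 0.1528 mol·L⁻¹.

0.153 mol·L⁻¹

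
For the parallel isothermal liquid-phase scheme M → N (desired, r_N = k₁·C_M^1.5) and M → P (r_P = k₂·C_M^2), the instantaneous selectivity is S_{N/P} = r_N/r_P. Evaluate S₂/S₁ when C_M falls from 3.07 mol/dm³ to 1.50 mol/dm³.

S_{N/P} = (k₁/k₂)·C_M^-0.5, so S₂/S₁ = (C_{M,2}/C_{M,1})^-0.5.
= (1.50/3.07)^(-0.5) = (0.4886)^(-0.5) = 1.43.

1.43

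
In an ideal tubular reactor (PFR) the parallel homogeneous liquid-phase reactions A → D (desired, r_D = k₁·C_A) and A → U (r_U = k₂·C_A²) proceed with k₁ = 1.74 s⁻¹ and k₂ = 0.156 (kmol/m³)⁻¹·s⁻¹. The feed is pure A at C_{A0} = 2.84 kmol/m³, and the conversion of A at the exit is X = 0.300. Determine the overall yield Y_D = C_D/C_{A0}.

0.247

C_A = C_{A0}(1−X) = 1.988 kmol/m³.
Along a PFR/batch, dC_D/dC_A = −r_D/(r_D+r_U) = −k₁/(k₁+k₂·C_A).
Integrating from C_{A0} to C_A: C_D = (1.74/0.156)·ln[(1.74+0.156·2.84)/(1.74+0.156·1.99)] = 11.15·ln(2.183/2.050) = 0.7006 kmol/m³.
Y_D = C_D/C_{A0} = 0.7006/2.84 = 0.247.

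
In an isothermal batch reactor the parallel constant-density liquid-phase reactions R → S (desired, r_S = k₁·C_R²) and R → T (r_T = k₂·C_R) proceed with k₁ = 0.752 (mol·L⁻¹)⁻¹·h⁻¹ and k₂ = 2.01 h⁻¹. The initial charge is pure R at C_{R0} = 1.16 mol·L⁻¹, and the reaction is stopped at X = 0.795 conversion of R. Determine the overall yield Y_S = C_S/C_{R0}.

0.161

C_R = C_{R0}(1−X) = 0.2378 mol·L⁻¹.
Along a PFR/batch, dC_T/dC_R = −r_T/(r_S+r_T) = −k₂/(k₂+k₁·C_R).
Integrating from C_{R0} to C_R: C_T = (2.01/0.752)·ln[(2.01+0.752·1.16)/(2.01+0.752·0.238)] = 2.673·ln(2.882/2.189) = 0.7357 mol·L⁻¹.
Then C_S = (C_{R0}−C_R) − C_T = 0.9222 − 0.7357 = 0.1865 mol·L⁻¹.
Y_S = C_S/C_{R0} = 0.1865/1.16 = 0.161.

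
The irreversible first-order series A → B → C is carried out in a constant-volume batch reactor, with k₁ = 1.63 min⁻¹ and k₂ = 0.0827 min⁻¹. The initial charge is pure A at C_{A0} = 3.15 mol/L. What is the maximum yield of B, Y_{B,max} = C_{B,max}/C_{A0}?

At the optimum, C_{B,max}/C_{A0} = (k₁/k₂)^[k₂/(k₂−k₁)].
= (1.63/0.0827)^(0.0827/(0.0827−1.63)) = (19.71)^(-0.05345) = 0.8527.

0.853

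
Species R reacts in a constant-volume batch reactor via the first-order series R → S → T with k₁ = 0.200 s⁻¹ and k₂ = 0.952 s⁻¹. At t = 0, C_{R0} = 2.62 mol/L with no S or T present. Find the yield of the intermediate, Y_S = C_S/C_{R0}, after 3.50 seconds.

Solving the coupled first-order balances gives C_S(t) = [k₁/(k₂−k₁)]·C_{R0}·(e^(−k₁t) − e^(−k₂t)).
e^(−k₁t) = e^(−0.200×3.50) = e^(−0.7000) = 0.4966; e^(−k₂t) = e^(−3.332) = 0.03572.
C_S = 0.200×2.62/(0.952−0.200) × (0.4966−0.03572) = 0.6968×0.4609 = 0.3211 mol/L.
Y_S = C_S/C_{R0} = 0.3211/2.62 = 0.123.

0.123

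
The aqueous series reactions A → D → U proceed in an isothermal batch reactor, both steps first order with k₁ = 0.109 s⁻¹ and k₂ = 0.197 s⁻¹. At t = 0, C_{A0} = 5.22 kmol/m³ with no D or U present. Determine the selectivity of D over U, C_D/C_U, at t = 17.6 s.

0.202

The intermediate concentration in a first-order A→B→C sequence is C_D = k₁C_{A0}(e^(−k₁t) − e^(−k₂t))/(k₂−k₁).
e^(−k₁t) = e^(−0.109×17.6) = e^(−1.918) = 0.1468; e^(−k₂t) = e^(−3.467) = 0.03120.
C_D = 0.109×5.22/(0.197−0.109) × (0.1468−0.03120) = 6.466×0.1156 = 0.7477 kmol/m³.
C_A = C_{A0}e^(−k₁t) = 0.7665 kmol/m³, so C_U = C_{A0}−C_A−C_D = 3.706 kmol/m³; C_D/C_U = 0.202.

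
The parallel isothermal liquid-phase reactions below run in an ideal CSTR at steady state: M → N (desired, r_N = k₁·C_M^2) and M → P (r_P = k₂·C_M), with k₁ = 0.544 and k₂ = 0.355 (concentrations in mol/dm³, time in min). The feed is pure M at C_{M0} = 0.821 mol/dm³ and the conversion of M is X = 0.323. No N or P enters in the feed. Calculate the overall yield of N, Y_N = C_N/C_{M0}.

0.149

Exit C_M = C_{M0}(1−X) = 0.821×0.677 = 0.5558 mol/dm³.
A CSTR operates uniformly at the exit composition, giving r_N = 0.1681 and r_P = 0.1973 (each k·C_M^n at C_M = 0.5558).
Fraction of consumed M going to N: r_N/(r_N+r_P) = 0.4600.
C_N = 0.4600·C_{M0}·X = 0.4600×0.821×0.323 = 0.122 mol/dm³; Y_N = C_N/C_{M0} = 0.149.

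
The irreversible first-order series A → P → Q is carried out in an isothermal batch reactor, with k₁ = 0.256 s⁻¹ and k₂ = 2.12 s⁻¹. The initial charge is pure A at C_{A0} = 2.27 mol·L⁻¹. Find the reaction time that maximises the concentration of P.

1.13 s

Setting dC_P/dt = 0 gives t_opt = ln(k₂/k₁)/(k₂−k₁).
= ln(2.12/0.256)/(2.12−0.256) = ln(8.281)/1.864 = 2.114/1.864 = 1.13 s.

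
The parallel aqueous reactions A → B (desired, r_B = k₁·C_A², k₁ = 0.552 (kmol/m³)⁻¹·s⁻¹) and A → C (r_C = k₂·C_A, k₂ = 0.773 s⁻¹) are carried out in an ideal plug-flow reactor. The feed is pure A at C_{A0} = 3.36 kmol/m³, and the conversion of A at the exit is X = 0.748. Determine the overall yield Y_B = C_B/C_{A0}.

0.435

C_A = C_{A0}(1−X) = 0.8467 kmol/m³.
Along a PFR/batch, dC_C/dC_A = −r_C/(r_B+r_C) = −k₂/(k₂+k₁·C_A).
Integrating from C_{A0} to C_A: C_C = (0.773/0.552)·ln[(0.773+0.552·3.36)/(0.773+0.552·0.847)] = 1.400·ln(2.628/1.240) = 1.051 kmol/m³.
Then C_B = (C_{A0}−C_A) − C_C = 2.513 − 1.051 = 1.462 kmol/m³.
Y_B = C_B/C_{A0} = 1.462/3.36 = 0.435.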